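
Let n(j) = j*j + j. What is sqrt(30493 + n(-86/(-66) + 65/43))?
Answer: sqrt(61421135095)/1419 ≈ 174.65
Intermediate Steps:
n(j) = j + j**2 (n(j) = j**2 + j = j + j**2)
sqrt(30493 + n(-86/(-66) + 65/43)) = sqrt(30493 + (-86/(-66) + 65/43)*(1 + (-86/(-66) + 65/43))) = sqrt(30493 + (-86*(-1/66) + 65*(1/43))*(1 + (-86*(-1/66) + 65*(1/43)))) = sqrt(30493 + (43/33 + 65/43)*(1 + (43/33 + 65/43))) = sqrt(30493 + 3994*(1 + 3994/1419)/1419) = sqrt(30493 + (3994/1419)*(5413/1419)) = sqrt(30493 + 21619522/2013561) = sqrt(61421135095/2013561) = sqrt(61421135095)/1419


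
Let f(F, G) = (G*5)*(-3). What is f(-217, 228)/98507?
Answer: -3420/98507 ≈ -0.034718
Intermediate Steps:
f(F, G) = -15*G (f(F, G) = (5*G)*(-3) = -15*G)
f(-217, 228)/98507 = -15*228/98507 = -3420*1/98507 = -3420/98507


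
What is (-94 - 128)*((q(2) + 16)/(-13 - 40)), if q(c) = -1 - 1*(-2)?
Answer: 3774/53 ≈ 71.208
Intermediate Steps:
q(c) = 1 (q(c) = -1 + 2 = 1)
(-94 - 128)*((q(2) + 16)/(-13 - 40)) = (-94 - 128)*((1 + 16)/(-13 - 40)) = -3774/(-53) = -3774*(-1)/53 = -222*(-17/53) = 3774/53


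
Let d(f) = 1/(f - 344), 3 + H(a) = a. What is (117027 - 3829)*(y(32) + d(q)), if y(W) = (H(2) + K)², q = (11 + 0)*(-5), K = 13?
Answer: 6503791090/399 ≈ 1.6300e+7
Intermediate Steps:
H(a) = -3 + a
q = -55 (q = 11*(-5) = -55)
y(W) = 144 (y(W) = ((-3 + 2) + 13)² = (-1 + 13)² = 12² = 144)
d(f) = 1/(-344 + f)
(117027 - 3829)*(y(32) + d(q)) = (117027 - 3829)*(144 + 1/(-344 - 55)) = 113198*(144 + 1/(-399)) = 113198*(144 - 1/399) = 113198*(57455/399) = 6503791090/399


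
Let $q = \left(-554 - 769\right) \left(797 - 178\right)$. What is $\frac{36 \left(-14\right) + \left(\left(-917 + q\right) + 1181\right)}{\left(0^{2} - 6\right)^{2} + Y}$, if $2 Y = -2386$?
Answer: $\frac{819177}{1157} \approx 708.02$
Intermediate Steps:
$Y = -1193$ ($Y = \frac{1}{2} \left(-2386\right) = -1193$)
$q = -818937$ ($q = \left(-1323\right) 619 = -818937$)
$\frac{36 \left(-14\right) + \left(\left(-917 + q\right) + 1181\right)}{\left(0^{2} - 6\right)^{2} + Y} = \frac{36 \left(-14\right) + \left(\left(-917 - 818937\right) + 1181\right)}{\left(0^{2} - 6\right)^{2} - 1193} = \frac{-504 + \left(-819854 + 1181\right)}{\left(0 - 6\right)^{2} - 1193} = \frac{-504 - 818673}{\left(-6\right)^{2} - 1193} = - \frac{819177}{36 - 1193} = - \frac{819177}{-1157} = \left(-819177\right) \left(- \frac{1}{1157}\right) = \frac{819177}{1157}$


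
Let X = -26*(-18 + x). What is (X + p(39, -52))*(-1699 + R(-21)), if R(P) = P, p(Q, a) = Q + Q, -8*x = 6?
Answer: -972660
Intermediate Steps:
x = -¾ (x = -⅛*6 = -¾ ≈ -0.75000)
p(Q, a) = 2*Q
X = 975/2 (X = -26*(-18 - ¾) = -26*(-75/4) = 975/2 ≈ 487.50)
(X + p(39, -52))*(-1699 + R(-21)) = (975/2 + 2*39)*(-1699 - 21) = (975/2 + 78)*(-1720) = (1131/2)*(-1720) = -972660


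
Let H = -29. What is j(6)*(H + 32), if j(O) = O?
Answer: 18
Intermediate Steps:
j(6)*(H + 32) = 6*(-29 + 32) = 6*3 = 18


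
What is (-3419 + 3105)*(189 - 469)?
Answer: 87920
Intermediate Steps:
(-3419 + 3105)*(189 - 469) = -314*(-280) = 87920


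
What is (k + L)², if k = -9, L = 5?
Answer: 16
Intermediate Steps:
(k + L)² = (-9 + 5)² = (-4)² = 16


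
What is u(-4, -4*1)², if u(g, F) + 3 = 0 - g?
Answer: 1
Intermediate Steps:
u(g, F) = -3 - g (u(g, F) = -3 + (0 - g) = -3 - g)
u(-4, -4*1)² = (-3 - 1*(-4))² = (-3 + 4)² = 1² = 1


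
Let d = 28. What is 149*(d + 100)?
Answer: 19072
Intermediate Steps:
149*(d + 100) = 149*(28 + 100) = 149*128 = 19072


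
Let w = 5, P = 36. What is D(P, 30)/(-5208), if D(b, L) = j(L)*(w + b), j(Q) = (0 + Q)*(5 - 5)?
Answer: 0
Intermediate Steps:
j(Q) = 0 (j(Q) = Q*0 = 0)
D(b, L) = 0 (D(b, L) = 0*(5 + b) = 0)
D(P, 30)/(-5208) = 0/(-5208) = 0*(-1/5208) = 0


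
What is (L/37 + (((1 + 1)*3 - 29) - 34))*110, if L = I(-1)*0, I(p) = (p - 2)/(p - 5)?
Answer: -6270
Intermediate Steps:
I(p) = (-2 + p)/(-5 + p)
L = 0 (L = ((-2 - 1)/(-5 - 1))*0 = (-3/(-6))*0 = -⅙*(-3)*0 = (½)*0 = 0)
(L/37 + (((1 + 1)*3 - 29) - 34))*110 = (0/37 + (((1 + 1)*3 - 29) - 34))*110 = (0*(1/37) + ((2*3 - 29) - 34))*110 = (0 + ((6 - 29) - 34))*110 = (0 + (-23 - 34))*110 = (0 - 57)*110 = -57*110 = -6270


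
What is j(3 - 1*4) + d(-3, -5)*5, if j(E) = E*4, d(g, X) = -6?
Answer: -34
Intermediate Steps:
j(E) = 4*E
j(3 - 1*4) + d(-3, -5)*5 = 4*(3 - 1*4) - 6*5 = 4*(3 - 4) - 30 = 4*(-1) - 30 = -4 - 30 = -34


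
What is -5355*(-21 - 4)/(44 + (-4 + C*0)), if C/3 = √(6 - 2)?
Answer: 26775/8 ≈ 3346.9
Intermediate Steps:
C = 6 (C = 3*√(6 - 2) = 3*√4 = 3*2 = 6)
-5355*(-21 - 4)/(44 + (-4 + C*0)) = -5355*(-21 - 4)/(44 + (-4 + 6*0)) = -(-133875)/(44 + (-4 + 0)) = -(-133875)/(44 - 4) = -(-133875)/40 = -5355*(-5/8) = 26775/8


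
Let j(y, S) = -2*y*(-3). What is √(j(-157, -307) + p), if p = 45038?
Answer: 8*√689 ≈ 209.99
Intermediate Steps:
j(y, S) = 6*y
√(j(-157, -307) + p) = √(6*(-157) + 45038) = √(-942 + 45038) = √44096 = 8*√689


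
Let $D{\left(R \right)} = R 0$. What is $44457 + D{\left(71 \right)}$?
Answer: $44457$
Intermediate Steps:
$D{\left(R \right)} = 0$
$44457 + D{\left(71 \right)} = 44457 + 0 = 44457$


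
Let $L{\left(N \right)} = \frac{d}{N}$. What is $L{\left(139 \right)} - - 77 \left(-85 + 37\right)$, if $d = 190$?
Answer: $- \frac{513554}{139} \approx -3694.6$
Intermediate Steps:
$L{\left(N \right)} = \frac{190}{N}$
$L{\left(139 \right)} - - 77 \left(-85 + 37\right) = \frac{190}{139} - - 77 \left(-85 + 37\right) = 190 \cdot \frac{1}{139} - \left(-77\right) \left(-48\right) = \frac{190}{139} - 3696 = - \frac{513554}{139}$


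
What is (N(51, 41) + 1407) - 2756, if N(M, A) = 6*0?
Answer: -1349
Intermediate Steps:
N(M, A) = 0
(N(51, 41) + 1407) - 2756 = (0 + 1407) - 2756 = 1407 - 2756 = -1349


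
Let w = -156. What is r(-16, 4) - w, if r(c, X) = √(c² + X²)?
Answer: 156 + 4*√17 ≈ 172.49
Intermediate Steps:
r(c, X) = √(X² + c²)
r(-16, 4) - w = √(4² + (-16)²) - 1*(-156) = √(16 + 256) + 156 = √272 + 156 = 4*√17 + 156 = 156 + 4*√17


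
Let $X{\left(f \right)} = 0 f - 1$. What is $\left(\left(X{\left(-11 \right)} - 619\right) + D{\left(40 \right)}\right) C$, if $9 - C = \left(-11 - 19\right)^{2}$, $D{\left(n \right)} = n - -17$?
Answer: $501633$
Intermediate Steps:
$D{\left(n \right)} = 17 + n$ ($D{\left(n \right)} = n + 17 = 17 + n$)
$X{\left(f \right)} = -1$ ($X{\left(f \right)} = 0 - 1 = -1$)
$C = -891$ ($C = 9 - \left(-11 - 19\right)^{2} = 9 - \left(-30\right)^{2} = 9 - 900 = -891$)
$\left(\left(X{\left(-11 \right)} - 619\right) + D{\left(40 \right)}\right) C = \left(\left(-1 - 619\right) + \left(17 + 40\right)\right) \left(-891\right) = \left(\left(-1 - 619\right) + 57\right) \left(-891\right) = \left(-620 + 57\right) \left(-891\right) = \left(-563\right) \left(-891\right) = 501633$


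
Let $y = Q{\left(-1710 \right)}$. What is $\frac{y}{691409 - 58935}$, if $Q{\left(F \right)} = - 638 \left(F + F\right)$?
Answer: $\frac{1090980}{316237} \approx 3.4499$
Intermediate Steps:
$Q{\left(F \right)} = - 1276 F$ ($Q{\left(F \right)} = - 638 \cdot 2 F = - 1276 F$)
$y = 2181960$ ($y = \left(-1276\right) \left(-1710\right) = 2181960$)
$\frac{y}{691409 - 58935} = \frac{2181960}{691409 - 58935} = \frac{2181960}{632474} = 2181960 \cdot \frac{1}{632474} = \frac{1090980}{316237}$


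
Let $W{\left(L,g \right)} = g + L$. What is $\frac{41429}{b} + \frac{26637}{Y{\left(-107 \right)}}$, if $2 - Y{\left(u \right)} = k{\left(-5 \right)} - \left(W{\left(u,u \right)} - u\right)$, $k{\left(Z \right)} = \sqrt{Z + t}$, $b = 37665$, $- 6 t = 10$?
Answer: $- \frac{62932585564}{249304635} + \frac{53274 i \sqrt{15}}{33095} \approx -252.43 + 6.2345 i$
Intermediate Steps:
$t = - \frac{5}{3}$ ($t = \left(- \frac{1}{6}\right) 10 = - \frac{5}{3} \approx -1.6667$)
$W{\left(L,g \right)} = L + g$
$k{\left(Z \right)} = \sqrt{- \frac{5}{3} + Z}$ ($k{\left(Z \right)} = \sqrt{Z - \frac{5}{3}} = \sqrt{- \frac{5}{3} + Z}$)
$Y{\left(u \right)} = 2 + u - \frac{2 i \sqrt{15}}{3}$ ($Y{\left(u \right)} = 2 - \left(\frac{\sqrt{-15 + 9 \left(-5\right)}}{3} - \left(\left(u + u\right) - u\right)\right) = 2 - \left(\frac{\sqrt{-15 - 45}}{3} - \left(2 u - u\right)\right) = 2 - \left(\frac{\sqrt{-60}}{3} - u\right) = 2 - \left(\frac{2 i \sqrt{15}}{3} - u\right) = 2 - \left(- u + \frac{2 i \sqrt{15}}{3}\right) = 2 + \left(u - \frac{2 i \sqrt{15}}{3}\right) = 2 + u - \frac{2 i \sqrt{15}}{3}$)
$\frac{41429}{b} + \frac{26637}{Y{\left(-107 \right)}} = \frac{41429}{37665} + \frac{26637}{2 - 107 - \frac{2 i \sqrt{15}}{3}} = 41429 \cdot \frac{1}{37665} + \frac{26637}{-105 - \frac{2 i \sqrt{15}}{3}} = \frac{41429}{37665} + \frac{26637}{-105 - \frac{2 i \sqrt{15}}{3}}$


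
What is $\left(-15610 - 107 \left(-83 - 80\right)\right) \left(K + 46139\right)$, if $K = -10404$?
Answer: $65430785$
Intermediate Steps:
$\left(-15610 - 107 \left(-83 - 80\right)\right) \left(K + 46139\right) = \left(-15610 - 107 \left(-83 - 80\right)\right) \left(-10404 + 46139\right) = \left(-15610 - -17441\right) 35735 = \left(-15610 + 17441\right) 35735 = 1831 \cdot 35735 = 65430785$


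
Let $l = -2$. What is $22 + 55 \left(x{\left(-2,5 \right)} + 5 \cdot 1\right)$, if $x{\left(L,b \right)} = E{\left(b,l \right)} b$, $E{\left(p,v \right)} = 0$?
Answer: $297$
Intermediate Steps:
$x{\left(L,b \right)} = 0$ ($x{\left(L,b \right)} = 0 b = 0$)
$22 + 55 \left(x{\left(-2,5 \right)} + 5 \cdot 1\right) = 22 + 55 \left(0 + 5 \cdot 1\right) = 22 + 55 \left(0 + 5\right) = 22 + 55 \cdot 5 = 22 + 275 = 297$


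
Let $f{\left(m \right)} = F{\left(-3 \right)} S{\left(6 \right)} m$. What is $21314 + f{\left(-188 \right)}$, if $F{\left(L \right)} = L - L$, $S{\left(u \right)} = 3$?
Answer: $21314$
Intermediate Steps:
$F{\left(L \right)} = 0$
$f{\left(m \right)} = 0$ ($f{\left(m \right)} = 0 \cdot 3 m = 0 m = 0$)
$21314 + f{\left(-188 \right)} = 21314 + 0 = 21314$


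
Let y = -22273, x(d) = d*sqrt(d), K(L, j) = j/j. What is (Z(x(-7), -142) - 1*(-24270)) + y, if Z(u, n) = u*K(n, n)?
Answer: 1997 - 7*I*sqrt(7) ≈ 1997.0 - 18.52*I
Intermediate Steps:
K(L, j) = 1
x(d) = d**(3/2)
Z(u, n) = u (Z(u, n) = u*1 = u)
(Z(x(-7), -142) - 1*(-24270)) + y = ((-7)**(3/2) - 1*(-24270)) - 22273 = (-7*I*sqrt(7) + 24270) - 22273 = (24270 - 7*I*sqrt(7)) - 22273 = 1997 - 7*I*sqrt(7)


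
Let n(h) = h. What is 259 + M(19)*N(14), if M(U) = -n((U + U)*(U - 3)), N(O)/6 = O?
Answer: -50813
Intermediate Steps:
N(O) = 6*O
M(U) = -2*U*(-3 + U) (M(U) = -(U + U)*(U - 3) = -2*U*(-3 + U))
259 + M(19)*N(14) = 259 + (2*19*(3 - 1*19))*(6*14) = 259 + (2*19*(3 - 19))*84 = 259 + (2*19*(-16))*84 = 259 - 608*84 = 259 - 51072 = -50813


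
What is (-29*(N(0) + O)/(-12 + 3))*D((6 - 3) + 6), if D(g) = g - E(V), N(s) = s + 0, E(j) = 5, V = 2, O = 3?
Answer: 116/3 ≈ 38.667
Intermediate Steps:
N(s) = s
D(g) = -5 + g (D(g) = g - 1*5 = g - 5 = -5 + g)
(-29*(N(0) + O)/(-12 + 3))*D((6 - 3) + 6) = (-29*(0 + 3)/(-12 + 3))*(-5 + ((6 - 3) + 6)) = (-87/(-9))*(-5 + (3 + 6)) = (-87*(-1)/9)*(-5 + 9) = -29*(-⅓)*4 = (29/3)*4 = 116/3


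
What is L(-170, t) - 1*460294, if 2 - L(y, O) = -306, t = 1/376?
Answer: -459986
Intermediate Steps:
t = 1/376 ≈ 0.0026596
L(y, O) = 308 (L(y, O) = 2 - 1*(-306) = 2 + 306 = 308)
L(-170, t) - 1*460294 = 308 - 1*460294 = 308 - 460294 = -459986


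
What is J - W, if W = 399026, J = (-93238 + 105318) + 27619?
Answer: -359327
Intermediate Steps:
J = 39699 (J = 12080 + 27619 = 39699)
J - W = 39699 - 1*399026 = 39699 - 399026 = -359327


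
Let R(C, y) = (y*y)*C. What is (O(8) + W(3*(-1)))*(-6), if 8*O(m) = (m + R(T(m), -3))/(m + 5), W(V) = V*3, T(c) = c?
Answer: 642/13 ≈ 49.385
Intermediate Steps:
R(C, y) = C*y² (R(C, y) = y²*C = C*y²)
W(V) = 3*V
O(m) = 5*m/(4*(5 + m)) (O(m) = ((m + m*(-3)²)/(m + 5))/8 = ((m + m*9)/(5 + m))/8 = ((m + 9*m)/(5 + m))/8 = ((10*m)/(5 + m))/8 = (10*m/(5 + m))/8 = 5*m/(4*(5 + m)))
(O(8) + W(3*(-1)))*(-6) = ((5/4)*8/(5 + 8) + 3*(3*(-1)))*(-6) = ((5/4)*8/13 + 3*(-3))*(-6) = ((5/4)*8*(1/13) - 9)*(-6) = (10/13 - 9)*(-6) = -107/13*(-6) = 642/13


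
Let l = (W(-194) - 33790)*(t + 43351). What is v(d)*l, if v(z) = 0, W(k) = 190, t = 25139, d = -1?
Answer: 0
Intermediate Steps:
l = -2301264000 (l = (190 - 33790)*(25139 + 43351) = -33600*68490 = -2301264000)
v(d)*l = 0*(-2301264000) = 0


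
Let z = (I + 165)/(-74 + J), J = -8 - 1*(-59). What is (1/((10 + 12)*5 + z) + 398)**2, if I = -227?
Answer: 1064279026321/6718464 ≈ 1.5841e+5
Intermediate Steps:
J = 51 (J = -8 + 59 = 51)
z = 62/23 (z = (-227 + 165)/(-74 + 51) = -62/(-23) = -62*(-1/23) = 62/23 ≈ 2.6957)
(1/((10 + 12)*5 + z) + 398)**2 = (1/((10 + 12)*5 + 62/23) + 398)**2 = (1/(22*5 + 62/23) + 398)**2 = (1/(110 + 62/23) + 398)**2 = (1/(2592/23) + 398)**2 = (23/2592 + 398)**2 = (1031639/2592)**2 = 1064279026321/6718464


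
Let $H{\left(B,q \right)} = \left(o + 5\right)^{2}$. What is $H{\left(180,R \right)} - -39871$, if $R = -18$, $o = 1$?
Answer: $39907$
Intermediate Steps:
$H{\left(B,q \right)} = 36$ ($H{\left(B,q \right)} = \left(1 + 5\right)^{2} = 6^{2} = 36$)
$H{\left(180,R \right)} - -39871 = 36 - -39871 = 36 + 39871 = 39907$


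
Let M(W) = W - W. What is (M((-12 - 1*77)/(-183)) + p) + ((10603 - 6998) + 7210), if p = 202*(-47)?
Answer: 1321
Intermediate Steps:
p = -9494
M(W) = 0
(M((-12 - 1*77)/(-183)) + p) + ((10603 - 6998) + 7210) = (0 - 9494) + ((10603 - 6998) + 7210) = -9494 + (3605 + 7210) = -9494 + 10815 = 1321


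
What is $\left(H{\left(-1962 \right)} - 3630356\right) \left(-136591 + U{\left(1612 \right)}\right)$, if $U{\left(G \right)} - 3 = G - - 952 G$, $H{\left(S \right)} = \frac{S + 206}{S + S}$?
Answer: $- \frac{4984676710463456}{981} \approx -5.0812 \cdot 10^{12}$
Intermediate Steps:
$H{\left(S \right)} = \frac{206 + S}{2 S}$
$U{\left(G \right)} = 3 + 953 G$ ($U{\left(G \right)} = 3 + \left(G - - 952 G\right) = 3 + \left(G + 952 G\right) = 3 + 953 G$)
$\left(H{\left(-1962 \right)} - 3630356\right) \left(-136591 + U{\left(1612 \right)}\right) = \left(\frac{206 - 1962}{2 \left(-1962\right)} - 3630356\right) \left(-136591 + \left(3 + 953 \cdot 1612\right)\right) = \left(\frac{1}{2} \left(- \frac{1}{1962}\right) \left(-1756\right) - 3630356\right) \left(-136591 + \left(3 + 1536236\right)\right) = \left(\frac{439}{981} - 3630356\right) \left(-136591 + 1536239\right) = \left(- \frac{3561378797}{981}\right) 1399648 = - \frac{4984676710463456}{981}$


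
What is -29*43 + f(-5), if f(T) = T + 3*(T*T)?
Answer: -1177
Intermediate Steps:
f(T) = T + 3*T²
-29*43 + f(-5) = -29*43 - 5*(1 + 3*(-5)) = -1247 - 5*(1 - 15) = -1247 - 5*(-14) = -1247 + 70 = -1177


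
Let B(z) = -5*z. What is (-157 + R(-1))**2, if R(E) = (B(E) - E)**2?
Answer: 14641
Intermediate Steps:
R(E) = 36*E**2 (R(E) = (-5*E - E)**2 = (-6*E)**2 = 36*E**2)
(-157 + R(-1))**2 = (-157 + 36*(-1)**2)**2 = (-157 + 36*1)**2 = (-157 + 36)**2 = (-121)**2 = 14641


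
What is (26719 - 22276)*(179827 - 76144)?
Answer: 460663569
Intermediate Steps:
(26719 - 22276)*(179827 - 76144) = 4443*103683 = 460663569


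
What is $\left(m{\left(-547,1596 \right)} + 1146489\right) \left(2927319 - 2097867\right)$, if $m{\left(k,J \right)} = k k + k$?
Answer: $1198683387252$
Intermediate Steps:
$m{\left(k,J \right)} = k + k^{2}$ ($m{\left(k,J \right)} = k^{2} + k = k + k^{2}$)
$\left(m{\left(-547,1596 \right)} + 1146489\right) \left(2927319 - 2097867\right) = \left(- 547 \left(1 - 547\right) + 1146489\right) \left(2927319 - 2097867\right) = \left(\left(-547\right) \left(-546\right) + 1146489\right) 829452 = \left(298662 + 1146489\right) 829452 = 1445151 \cdot 829452 = 1198683387252$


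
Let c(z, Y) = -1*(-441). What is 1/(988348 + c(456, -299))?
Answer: 1/988789 ≈ 1.0113e-6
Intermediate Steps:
c(z, Y) = 441
1/(988348 + c(456, -299)) = 1/(988348 + 441) = 1/988789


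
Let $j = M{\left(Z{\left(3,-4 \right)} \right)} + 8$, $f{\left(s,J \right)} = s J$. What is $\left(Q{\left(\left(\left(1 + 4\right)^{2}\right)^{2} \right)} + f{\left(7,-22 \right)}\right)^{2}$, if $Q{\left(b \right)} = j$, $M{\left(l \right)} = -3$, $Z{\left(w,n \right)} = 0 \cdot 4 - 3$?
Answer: $22201$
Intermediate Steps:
$Z{\left(w,n \right)} = -3$ ($Z{\left(w,n \right)} = 0 - 3 = -3$)
$f{\left(s,J \right)} = J s$
$j = 5$ ($j = -3 + 8 = 5$)
$Q{\left(b \right)} = 5$
$\left(Q{\left(\left(\left(1 + 4\right)^{2}\right)^{2} \right)} + f{\left(7,-22 \right)}\right)^{2} = \left(5 - 154\right)^{2} = \left(-149\right)^{2} = 22201$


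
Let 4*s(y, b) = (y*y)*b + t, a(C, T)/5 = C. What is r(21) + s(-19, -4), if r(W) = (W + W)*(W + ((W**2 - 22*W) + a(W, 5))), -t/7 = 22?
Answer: 8021/2 ≈ 4010.5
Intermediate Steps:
t = -154 (t = -7*22 = -154)
a(C, T) = 5*C
s(y, b) = -77/2 + b*y**2/4 (s(y, b) = ((y*y)*b - 154)/4 = (y**2*b - 154)/4 = (b*y**2 - 154)/4 = (-154 + b*y**2)/4 = -77/2 + b*y**2/4)
r(W) = 2*W*(W**2 - 16*W) (r(W) = (W + W)*(W + ((W**2 - 22*W) + 5*W)) = (2*W)*(W + (W**2 - 17*W)) = (2*W)*(W**2 - 16*W) = 2*W*(W**2 - 16*W))
r(21) + s(-19, -4) = 2*21**2*(-16 + 21) + (-77/2 + (1/4)*(-4)*(-19)**2) = 2*441*5 + (-77/2 + (1/4)*(-4)*361) = 4410 + (-77/2 - 361) = 4410 - 799/2 = 8021/2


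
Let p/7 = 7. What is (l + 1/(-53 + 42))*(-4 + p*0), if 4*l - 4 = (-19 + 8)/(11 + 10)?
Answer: -719/231 ≈ -3.1126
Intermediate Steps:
p = 49 (p = 7*7 = 49)
l = 73/84 (l = 1 + ((-19 + 8)/(11 + 10))/4 = 1 + (-11/21)/4 = 1 + (-11*1/21)/4 = 1 + (¼)*(-11/21) = 1 - 11/84 = 73/84 ≈ 0.86905)
(l + 1/(-53 + 42))*(-4 + p*0) = (73/84 + 1/(-53 + 42))*(-4 + 49*0) = (73/84 + 1/(-11))*(-4 + 0) = (73/84 - 1/11)*(-4) = (719/924)*(-4) = -719/231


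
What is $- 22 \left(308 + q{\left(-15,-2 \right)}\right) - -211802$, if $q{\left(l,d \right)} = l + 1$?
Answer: $205334$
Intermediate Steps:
$q{\left(l,d \right)} = 1 + l$
$- 22 \left(308 + q{\left(-15,-2 \right)}\right) - -211802 = - 22 \left(308 + \left(1 - 15\right)\right) - -211802 = - 22 \left(308 - 14\right) + 211802 = \left(-22\right) 294 + 211802 = -6468 + 211802 = 205334$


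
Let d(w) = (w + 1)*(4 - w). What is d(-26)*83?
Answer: -62250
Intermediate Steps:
d(w) = (1 + w)*(4 - w)
d(-26)*83 = (4 - 1*(-26)² + 3*(-26))*83 = (4 - 1*676 - 78)*83 = (4 - 676 - 78)*83 = -750*83 = -62250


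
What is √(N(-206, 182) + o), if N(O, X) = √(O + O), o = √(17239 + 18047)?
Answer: √(√35286 + 2*I*√103) ≈ 13.726 + 0.73941*I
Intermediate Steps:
o = √35286 ≈ 187.85
N(O, X) = √2*√O (N(O, X) = √(2*O) = √2*√O)
√(N(-206, 182) + o) = √(√2*√(-206) + √35286) = √(√2*(I*√206) + √35286) = √(2*I*√103 + √35286) = √(√35286 + 2*I*√103)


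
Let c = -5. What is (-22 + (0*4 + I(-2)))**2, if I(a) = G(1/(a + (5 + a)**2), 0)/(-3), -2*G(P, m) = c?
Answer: 18769/36 ≈ 521.36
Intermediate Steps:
G(P, m) = 5/2 (G(P, m) = -1/2*(-5) = 5/2)
I(a) = -5/6 (I(a) = (5/2)/(-3) = (5/2)*(-1/3) = -5/6)
(-22 + (0*4 + I(-2)))**2 = (-22 + (0*4 - 5/6))**2 = (-22 + (0 - 5/6))**2 = (-22 - 5/6)**2 = (-137/6)**2 = 18769/36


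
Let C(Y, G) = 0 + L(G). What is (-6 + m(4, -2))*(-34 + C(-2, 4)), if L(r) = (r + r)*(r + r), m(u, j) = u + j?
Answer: -120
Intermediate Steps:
m(u, j) = j + u
L(r) = 4*r**2 (L(r) = (2*r)*(2*r) = 4*r**2)
C(Y, G) = 4*G**2 (C(Y, G) = 0 + 4*G**2 = 4*G**2)
(-6 + m(4, -2))*(-34 + C(-2, 4)) = (-6 + (-2 + 4))*(-34 + 4*4**2) = (-6 + 2)*(-34 + 4*16) = -4*(-34 + 64) = -4*30 = -120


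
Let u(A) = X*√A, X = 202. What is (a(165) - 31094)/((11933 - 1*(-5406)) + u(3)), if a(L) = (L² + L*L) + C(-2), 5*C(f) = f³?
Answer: 2024709708/1502592545 - 23587944*√3/1502592545 ≈ 1.3203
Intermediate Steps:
C(f) = f³/5
u(A) = 202*√A
a(L) = -8/5 + 2*L² (a(L) = (L² + L*L) + (⅕)*(-2)³ = (L² + L²) + (⅕)*(-8) = 2*L² - 8/5 = -8/5 + 2*L²)
(a(165) - 31094)/((11933 - 1*(-5406)) + u(3)) = ((-8/5 + 2*165²) - 31094)/((11933 - 1*(-5406)) + 202*√3) = ((-8/5 + 2*27225) - 31094)/((11933 + 5406) + 202*√3) = ((-8/5 + 54450) - 31094)/(17339 + 202*√3) = (272242/5 - 31094)/(17339 + 202*√3) = 116772/(5*(17339 + 202*√3))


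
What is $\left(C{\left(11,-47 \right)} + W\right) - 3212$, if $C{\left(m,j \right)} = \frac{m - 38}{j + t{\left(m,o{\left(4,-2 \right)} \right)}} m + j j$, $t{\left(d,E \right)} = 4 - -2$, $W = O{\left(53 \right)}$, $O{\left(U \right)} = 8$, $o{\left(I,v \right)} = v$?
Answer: $- \frac{40498}{41} \approx -987.76$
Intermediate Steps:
$W = 8$
$t{\left(d,E \right)} = 6$ ($t{\left(d,E \right)} = 4 + 2 = 6$)
$C{\left(m,j \right)} = j^{2} + \frac{m \left(-38 + m\right)}{6 + j}$ ($C{\left(m,j \right)} = \frac{m - 38}{j + 6} m + j j = \frac{-38 + m}{6 + j} m + j^{2} = \frac{m \left(-38 + m\right)}{6 + j} + j^{2} = j^{2} + \frac{m \left(-38 + m\right)}{6 + j}$)
$\left(C{\left(11,-47 \right)} + W\right) - 3212 = \left(\frac{\left(-47\right)^{3} + 11^{2} - 418 + 6 \left(-47\right)^{2}}{6 - 47} + 8\right) - 3212 = \left(\frac{-103823 + 121 - 418 + 6 \cdot 2209}{-41} + 8\right) - 3212 = \left(- \frac{-103823 + 121 - 418 + 13254}{41} + 8\right) - 3212 = \left(\left(- \frac{1}{41}\right) \left(-90866\right) + 8\right) - 3212 = \left(\frac{90866}{41} + 8\right) - 3212 = \frac{91194}{41} - 3212 = - \frac{40498}{41}$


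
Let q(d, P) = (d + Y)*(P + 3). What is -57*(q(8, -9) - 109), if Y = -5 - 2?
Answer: 6555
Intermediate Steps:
Y = -7
q(d, P) = (-7 + d)*(3 + P) (q(d, P) = (d - 7)*(P + 3) = (-7 + d)*(3 + P))
-57*(q(8, -9) - 109) = -57*((-21 - 7*(-9) + 3*8 - 9*8) - 109) = -57*((-21 + 63 + 24 - 72) - 109) = -57*(-6 - 109) = -57*(-115) = 6555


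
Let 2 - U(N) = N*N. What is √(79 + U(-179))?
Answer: 2*I*√7990 ≈ 178.77*I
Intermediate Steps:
U(N) = 2 - N² (U(N) = 2 - N*N = 2 - N²)
√(79 + U(-179)) = √(79 + (2 - 1*(-179)²)) = √(79 + (2 - 1*32041)) = √(79 + (2 - 32041)) = √(79 - 32039) = √(-31960) = 2*I*√7990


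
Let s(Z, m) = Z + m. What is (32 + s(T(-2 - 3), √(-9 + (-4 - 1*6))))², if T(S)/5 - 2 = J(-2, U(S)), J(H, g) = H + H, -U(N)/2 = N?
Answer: (22 + I*√19)² ≈ 465.0 + 191.79*I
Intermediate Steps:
U(N) = -2*N
J(H, g) = 2*H
T(S) = -10 (T(S) = 10 + 5*(2*(-2)) = 10 + 5*(-4) = 10 - 20 = -10)
(32 + s(T(-2 - 3), √(-9 + (-4 - 1*6))))² = (32 + (-10 + √(-9 + (-4 - 1*6))))² = (32 + (-10 + √(-9 + (-4 - 6))))² = (32 + (-10 + √(-9 - 10)))² = (32 + (-10 + √(-19)))² = (32 + (-10 + I*√19))² = (22 + I*√19)²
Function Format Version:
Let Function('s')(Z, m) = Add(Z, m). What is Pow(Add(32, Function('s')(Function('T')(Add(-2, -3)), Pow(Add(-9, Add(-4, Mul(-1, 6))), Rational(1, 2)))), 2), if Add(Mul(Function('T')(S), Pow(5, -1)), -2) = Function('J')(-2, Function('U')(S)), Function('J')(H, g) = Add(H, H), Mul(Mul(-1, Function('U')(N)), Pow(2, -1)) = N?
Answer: Pow(Add(22, Mul(I, Pow(19, Rational(1, 2)))), 2) ≈ Add(465.00, Mul(191.79, I))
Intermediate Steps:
Function('U')(N) = Mul(-2, N)
Function('J')(H, g) = Mul(2, H)
Function('T')(S) = -10 (Function('T')(S) = Add(10, Mul(5, Mul(2, -2))) = Add(10, Mul(5, -4)) = Add(10, -20) = -10)
Pow(Add(32, Function('s')(Function('T')(Add(-2, -3)), Pow(Add(-9, Add(-4, Mul(-1, 6))), Rational(1, 2)))), 2) = Pow(Add(32, Add(-10, Pow(Add(-9, Add(-4, Mul(-1, 6))), Rational(1, 2)))), 2) = Pow(Add(32, Add(-10, Pow(Add(-9, Add(-4, -6)), Rational(1, 2)))), 2) = Pow(Add(32, Add(-10, Pow(Add(-9, -10), Rational(1, 2)))), 2) = Pow(Add(32, Add(-10, Pow(-19, Rational(1, 2)))), 2) = Pow(Add(32, Add(-10, Mul(I, Pow(19, Rational(1, 2))))), 2) = Pow(Add(22, Mul(I, Pow(19, Rational(1, 2)))), 2)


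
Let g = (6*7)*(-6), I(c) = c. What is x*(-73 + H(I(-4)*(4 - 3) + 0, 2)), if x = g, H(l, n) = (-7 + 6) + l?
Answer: 19656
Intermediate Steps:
H(l, n) = -1 + l
g = -252 (g = 42*(-6) = -252)
x = -252
x*(-73 + H(I(-4)*(4 - 3) + 0, 2)) = -252*(-73 + (-1 + (-4*(4 - 3) + 0))) = -252*(-73 + (-1 + (-4*1 + 0))) = -252*(-73 + (-1 + (-4 + 0))) = -252*(-73 + (-1 - 4)) = -252*(-73 - 5) = -252*(-78) = 19656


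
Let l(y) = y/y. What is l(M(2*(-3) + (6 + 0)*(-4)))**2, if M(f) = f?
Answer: 1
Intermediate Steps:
l(y) = 1
l(M(2*(-3) + (6 + 0)*(-4)))**2 = 1**2 = 1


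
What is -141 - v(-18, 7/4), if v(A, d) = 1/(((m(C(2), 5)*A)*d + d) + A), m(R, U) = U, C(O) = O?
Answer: -97991/695 ≈ -140.99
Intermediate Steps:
v(A, d) = 1/(A + d + 5*A*d) (v(A, d) = 1/(((5*A)*d + d) + A) = 1/((5*A*d + d) + A) = 1/((d + 5*A*d) + A) = 1/(A + d + 5*A*d))
-141 - v(-18, 7/4) = -141 - 1/(-18 + 7/4 + 5*(-18)*(7/4)) = -141 - 1/(-18 + 7/4 - 315/2) = -141 - 1/(-695/4) = -141 - 1*(-4/695) = -141 + 4/695 = -97991/695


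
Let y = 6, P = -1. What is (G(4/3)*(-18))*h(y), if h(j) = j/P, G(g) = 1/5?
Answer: 108/5 ≈ 21.600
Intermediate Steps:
G(g) = ⅕
h(j) = -j (h(j) = j/(-1) = j*(-1) = -j)
(G(4/3)*(-18))*h(y) = ((⅕)*(-18))*(-1*6) = -18/5*(-6) = 108/5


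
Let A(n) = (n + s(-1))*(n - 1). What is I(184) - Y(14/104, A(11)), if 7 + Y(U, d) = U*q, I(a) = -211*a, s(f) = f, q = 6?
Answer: -1009263/26 ≈ -38818.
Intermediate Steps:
A(n) = (-1 + n)² (A(n) = (n - 1)*(n - 1) = (-1 + n)*(-1 + n) = (-1 + n)²)
Y(U, d) = -7 + 6*U (Y(U, d) = -7 + U*6 = -7 + 6*U)
I(184) - Y(14/104, A(11)) = -211*184 - (-7 + 6*(14/104)) = -38824 - (-7 + 6*(14*(1/104))) = -38824 - (-7 + 6*(7/52)) = -38824 - (-7 + 21/26) = -38824 - 1*(-161/26) = -38824 + 161/26 = -1009263/26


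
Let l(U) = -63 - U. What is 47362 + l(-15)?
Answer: 47314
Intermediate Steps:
47362 + l(-15) = 47362 + (-63 - 1*(-15)) = 47362 + (-63 + 15) = 47362 - 48 = 47314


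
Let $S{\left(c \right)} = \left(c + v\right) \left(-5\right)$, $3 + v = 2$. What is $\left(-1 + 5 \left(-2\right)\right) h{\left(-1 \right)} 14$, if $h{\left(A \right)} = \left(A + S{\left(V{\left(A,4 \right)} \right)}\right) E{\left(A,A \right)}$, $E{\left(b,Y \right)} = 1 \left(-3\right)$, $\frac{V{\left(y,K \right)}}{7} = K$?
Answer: $-62832$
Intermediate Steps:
$v = -1$ ($v = -3 + 2 = -1$)
$V{\left(y,K \right)} = 7 K$
$S{\left(c \right)} = 5 - 5 c$ ($S{\left(c \right)} = \left(c - 1\right) \left(-5\right) = \left(-1 + c\right) \left(-5\right) = 5 - 5 c$)
$E{\left(b,Y \right)} = -3$
$h{\left(A \right)} = 405 - 3 A$ ($h{\left(A \right)} = \left(A + \left(5 - 5 \cdot 7 \cdot 4\right)\right) \left(-3\right) = \left(A + \left(5 - 140\right)\right) \left(-3\right) = \left(A - 135\right) \left(-3\right) = \left(-135 + A\right) \left(-3\right) = 405 - 3 A$)
$\left(-1 + 5 \left(-2\right)\right) h{\left(-1 \right)} 14 = \left(-1 + 5 \left(-2\right)\right) \left(405 - -3\right) 14 = \left(-1 - 10\right) \left(405 + 3\right) 14 = \left(-11\right) 408 \cdot 14 = \left(-4488\right) 14 = -62832$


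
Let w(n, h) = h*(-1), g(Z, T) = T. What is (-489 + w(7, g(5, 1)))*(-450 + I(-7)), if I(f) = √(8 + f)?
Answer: 220010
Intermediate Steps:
w(n, h) = -h
(-489 + w(7, g(5, 1)))*(-450 + I(-7)) = (-489 - 1*1)*(-450 + √(8 - 7)) = (-489 - 1)*(-450 + √1) = -490*(-450 + 1) = -490*(-449) = 220010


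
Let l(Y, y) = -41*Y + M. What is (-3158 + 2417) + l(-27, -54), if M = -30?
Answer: 336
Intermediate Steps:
l(Y, y) = -30 - 41*Y (l(Y, y) = -41*Y - 30 = -30 - 41*Y)
(-3158 + 2417) + l(-27, -54) = (-3158 + 2417) + (-30 - 41*(-27)) = -741 + (-30 + 1107) = -741 + 1077 = 336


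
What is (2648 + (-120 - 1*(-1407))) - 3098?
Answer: 837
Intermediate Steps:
(2648 + (-120 - 1*(-1407))) - 3098 = (2648 + (-120 + 1407)) - 3098 = (2648 + 1287) - 3098 = 3935 - 3098 = 837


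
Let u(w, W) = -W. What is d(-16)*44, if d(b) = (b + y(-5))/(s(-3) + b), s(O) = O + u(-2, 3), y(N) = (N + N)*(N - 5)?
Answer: -168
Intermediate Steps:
y(N) = 2*N*(-5 + N) (y(N) = (2*N)*(-5 + N) = 2*N*(-5 + N))
s(O) = -3 + O (s(O) = O - 1*3 = O - 3 = -3 + O)
d(b) = (100 + b)/(-6 + b) (d(b) = (b + 2*(-5)*(-5 - 5))/((-3 - 3) + b) = (b + 2*(-5)*(-10))/(-6 + b) = (b + 100)/(-6 + b) = (100 + b)/(-6 + b))
d(-16)*44 = ((100 - 16)/(-6 - 16))*44 = (84/(-22))*44 = -1/22*84*44 = -42/11*44 = -168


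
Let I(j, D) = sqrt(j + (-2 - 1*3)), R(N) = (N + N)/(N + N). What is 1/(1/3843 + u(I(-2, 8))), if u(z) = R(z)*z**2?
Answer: -3843/26900 ≈ -0.14286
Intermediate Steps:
R(N) = 1 (R(N) = (2*N)/((2*N)) = (2*N)*(1/(2*N)) = 1)
I(j, D) = sqrt(-5 + j) (I(j, D) = sqrt(j + (-2 - 3)) = sqrt(j - 5) = sqrt(-5 + j))
u(z) = z**2 (u(z) = 1*z**2 = z**2)
1/(1/3843 + u(I(-2, 8))) = 1/(1/3843 + (sqrt(-5 - 2))**2) = 1/(1/3843 + (sqrt(-7))**2) = 1/(1/3843 + (I*sqrt(7))**2) = 1/(1/3843 - 7) = 1/(-26900/3843) = -3843/26900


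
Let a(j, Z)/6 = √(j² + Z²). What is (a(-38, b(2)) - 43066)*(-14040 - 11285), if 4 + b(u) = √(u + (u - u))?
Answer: 1090646450 - 151950*√(1462 - 8*√2) ≈ 1.0849e+9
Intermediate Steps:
b(u) = -4 + √u (b(u) = -4 + √(u + (u - u)) = -4 + √(u + 0) = -4 + √u)
a(j, Z) = 6*√(Z² + j²) (a(j, Z) = 6*√(j² + Z²) = 6*√(Z² + j²))
(a(-38, b(2)) - 43066)*(-14040 - 11285) = (6*√((-4 + √2)² + (-38)²) - 43066)*(-14040 - 11285) = (6*√((-4 + √2)² + 1444) - 43066)*(-25325) = (6*√(1444 + (-4 + √2)²) - 43066)*(-25325) = (-43066 + 6*√(1444 + (-4 + √2)²))*(-25325) = 1090646450 - 151950*√(1444 + (-4 + √2)²)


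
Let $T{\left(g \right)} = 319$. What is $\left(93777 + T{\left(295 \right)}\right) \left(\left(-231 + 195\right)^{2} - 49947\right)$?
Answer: $-4577864496$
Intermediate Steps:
$\left(93777 + T{\left(295 \right)}\right) \left(\left(-231 + 195\right)^{2} - 49947\right) = \left(93777 + 319\right) \left(\left(-231 + 195\right)^{2} - 49947\right) = 94096 \left(\left(-36\right)^{2} - 49947\right) = 94096 \left(1296 - 49947\right) = 94096 \left(-48651\right) = -4577864496$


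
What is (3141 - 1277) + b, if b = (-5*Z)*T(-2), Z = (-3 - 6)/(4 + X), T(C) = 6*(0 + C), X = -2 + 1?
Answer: 1684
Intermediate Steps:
X = -1
T(C) = 6*C
Z = -3 (Z = (-3 - 6)/(4 - 1) = -9/3 = -9*⅓ = -3)
b = -180 (b = (-5*(-3))*(6*(-2)) = 15*(-12) = -180)
(3141 - 1277) + b = (3141 - 1277) - 180 = 1864 - 180 = 1684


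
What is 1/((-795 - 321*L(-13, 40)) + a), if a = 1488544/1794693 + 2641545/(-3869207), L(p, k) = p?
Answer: 6944038718451/23457981513471401 ≈ 0.00029602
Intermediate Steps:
a = 1018722543923/6944038718451 (a = 1488544*(1/1794693) + 2641545*(-1/3869207) = 1488544/1794693 - 2641545/3869207 = 1018722543923/6944038718451 ≈ 0.14670)
1/((-795 - 321*L(-13, 40)) + a) = 1/((-795 - 321*(-13)) + 1018722543923/6944038718451) = 1/((-795 + 4173) + 1018722543923/6944038718451) = 1/(3378 + 1018722543923/6944038718451) = 1/(23457981513471401/6944038718451) = 6944038718451/23457981513471401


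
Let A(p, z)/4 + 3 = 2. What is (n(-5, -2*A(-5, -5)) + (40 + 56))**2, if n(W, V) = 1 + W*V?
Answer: 3249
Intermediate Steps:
A(p, z) = -4 (A(p, z) = -12 + 4*2 = -12 + 8 = -4)
n(W, V) = 1 + V*W
(n(-5, -2*A(-5, -5)) + (40 + 56))**2 = ((1 - 2*(-4)*(-5)) + (40 + 56))**2 = ((1 + 8*(-5)) + 96)**2 = ((1 - 40) + 96)**2 = (-39 + 96)**2 = 57**2 = 3249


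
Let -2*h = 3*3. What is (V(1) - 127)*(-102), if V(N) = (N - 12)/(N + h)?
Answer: 88434/7 ≈ 12633.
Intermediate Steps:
h = -9/2 (h = -3*3/2 = -½*9 = -9/2 ≈ -4.5000)
V(N) = (-12 + N)/(-9/2 + N) (V(N) = (N - 12)/(N - 9/2) = (-12 + N)/(-9/2 + N))
(V(1) - 127)*(-102) = (2*(-12 + 1)/(-9 + 2*1) - 127)*(-102) = (2*(-11)/(-9 + 2) - 127)*(-102) = (2*(-11)/(-7) - 127)*(-102) = (2*(-⅐)*(-11) - 127)*(-102) = (22/7 - 127)*(-102) = -867/7*(-102) = 88434/7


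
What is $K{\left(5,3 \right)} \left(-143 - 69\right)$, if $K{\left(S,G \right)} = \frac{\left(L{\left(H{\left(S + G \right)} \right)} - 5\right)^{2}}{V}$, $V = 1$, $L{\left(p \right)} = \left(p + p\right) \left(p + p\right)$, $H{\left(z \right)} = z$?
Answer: $-13356212$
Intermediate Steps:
$L{\left(p \right)} = 4 p^{2}$ ($L{\left(p \right)} = 2 p 2 p = 4 p^{2}$)
$K{\left(S,G \right)} = \left(-5 + 4 \left(G + S\right)^{2}\right)^{2}$ ($K{\left(S,G \right)} = \frac{\left(4 \left(S + G\right)^{2} - 5\right)^{2}}{1} = \left(4 \left(G + S\right)^{2} - 5\right)^{2} \cdot 1 = \left(-5 + 4 \left(G + S\right)^{2}\right)^{2} \cdot 1 = \left(-5 + 4 \left(G + S\right)^{2}\right)^{2}$)
$K{\left(5,3 \right)} \left(-143 - 69\right) = \left(-5 + 4 \left(3 + 5\right)^{2}\right)^{2} \left(-143 - 69\right) = \left(-5 + 4 \cdot 8^{2}\right)^{2} \left(-212\right) = \left(-5 + 4 \cdot 64\right)^{2} \left(-212\right) = \left(-5 + 256\right)^{2} \left(-212\right) = 251^{2} \left(-212\right) = 63001 \left(-212\right) = -13356212$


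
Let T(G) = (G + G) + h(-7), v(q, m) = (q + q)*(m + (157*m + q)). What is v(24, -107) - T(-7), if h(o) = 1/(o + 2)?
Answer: -4051609/5 ≈ -8.1032e+5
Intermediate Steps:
h(o) = 1/(2 + o)
v(q, m) = 2*q*(q + 158*m) (v(q, m) = (2*q)*(m + (q + 157*m)) = (2*q)*(q + 158*m) = 2*q*(q + 158*m))
T(G) = -⅕ + 2*G (T(G) = (G + G) + 1/(2 - 7) = 2*G + 1/(-5) = 2*G - ⅕ = -⅕ + 2*G)
v(24, -107) - T(-7) = 2*24*(24 + 158*(-107)) - (-⅕ + 2*(-7)) = 2*24*(24 - 16906) - (-⅕ - 14) = 2*24*(-16882) - 1*(-71/5) = -810336 + 71/5 = -4051609/5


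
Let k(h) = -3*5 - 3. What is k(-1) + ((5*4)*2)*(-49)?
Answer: -1978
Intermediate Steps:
k(h) = -18 (k(h) = -15 - 3 = -18)
k(-1) + ((5*4)*2)*(-49) = -18 + ((5*4)*2)*(-49) = -18 + (20*2)*(-49) = -18 + 40*(-49) = -18 - 1960 = -1978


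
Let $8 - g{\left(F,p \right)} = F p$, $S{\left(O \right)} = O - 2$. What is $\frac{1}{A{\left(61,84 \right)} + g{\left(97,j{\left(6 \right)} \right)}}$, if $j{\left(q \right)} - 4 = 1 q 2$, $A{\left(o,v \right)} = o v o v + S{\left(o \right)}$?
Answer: $\frac{1}{26253891} \approx 3.809 \cdot 10^{-8}$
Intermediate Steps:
$S{\left(O \right)} = -2 + O$
$A{\left(o,v \right)} = -2 + o + o^{2} v^{2}$ ($A{\left(o,v \right)} = o v o v + \left(-2 + o\right) = v o^{2} v + \left(-2 + o\right) = o^{2} v^{2} + \left(-2 + o\right) = -2 + o + o^{2} v^{2}$)
$j{\left(q \right)} = 4 + 2 q$ ($j{\left(q \right)} = 4 + 1 q 2 = 4 + q 2 = 4 + 2 q$)
$g{\left(F,p \right)} = 8 - F p$
$\frac{1}{A{\left(61,84 \right)} + g{\left(97,j{\left(6 \right)} \right)}} = \frac{1}{\left(-2 + 61 + 61^{2} \cdot 84^{2}\right) + \left(8 - 97 \left(4 + 2 \cdot 6\right)\right)} = \frac{1}{\left(-2 + 61 + 3721 \cdot 7056\right) + \left(8 - 97 \left(4 + 12\right)\right)} = \frac{1}{\left(-2 + 61 + 26255376\right) + \left(8 - 97 \cdot 16\right)} = \frac{1}{26255435 + \left(8 - 1552\right)} = \frac{1}{26255435 - 1544} = \frac{1}{26253891}$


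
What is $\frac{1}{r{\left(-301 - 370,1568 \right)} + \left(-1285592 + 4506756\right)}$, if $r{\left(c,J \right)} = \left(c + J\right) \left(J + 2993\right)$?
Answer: $\frac{1}{7312381} \approx 1.3675 \cdot 10^{-7}$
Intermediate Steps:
$r{\left(c,J \right)} = \left(2993 + J\right) \left(J + c\right)$ ($r{\left(c,J \right)} = \left(J + c\right) \left(2993 + J\right) = \left(2993 + J\right) \left(J + c\right)$)
$\frac{1}{r{\left(-301 - 370,1568 \right)} + \left(-1285592 + 4506756\right)} = \frac{1}{\left(1568^{2} + 2993 \cdot 1568 + 2993 \left(-301 - 370\right) + 1568 \left(-301 - 370\right)\right) + \left(-1285592 + 4506756\right)} = \frac{1}{\left(2458624 + 4693024 + 2993 \left(-671\right) + 1568 \left(-671\right)\right) + 3221164} = \frac{1}{\left(2458624 + 4693024 - 2008303 - 1052128\right) + 3221164} = \frac{1}{4091217 + 3221164} = \frac{1}{7312381}$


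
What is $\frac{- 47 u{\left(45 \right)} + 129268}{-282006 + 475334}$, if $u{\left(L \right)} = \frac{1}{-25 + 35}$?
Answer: $\frac{1292633}{1933280} \approx 0.66862$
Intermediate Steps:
$u{\left(L \right)} = \frac{1}{10}$
$\frac{- 47 u{\left(45 \right)} + 129268}{-282006 + 475334} = \frac{\left(-47\right) \frac{1}{10} + 129268}{-282006 + 475334} = \frac{- \frac{47}{10} + 129268}{193328} = \frac{1292633}{10} \cdot \frac{1}{193328} = \frac{1292633}{1933280}$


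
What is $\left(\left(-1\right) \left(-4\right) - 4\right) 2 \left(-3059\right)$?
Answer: $0$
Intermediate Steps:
$\left(\left(-1\right) \left(-4\right) - 4\right) 2 \left(-3059\right) = \left(4 - 4\right) 2 \left(-3059\right) = 0 \cdot 2 \left(-3059\right) = 0 \left(-3059\right) = 0$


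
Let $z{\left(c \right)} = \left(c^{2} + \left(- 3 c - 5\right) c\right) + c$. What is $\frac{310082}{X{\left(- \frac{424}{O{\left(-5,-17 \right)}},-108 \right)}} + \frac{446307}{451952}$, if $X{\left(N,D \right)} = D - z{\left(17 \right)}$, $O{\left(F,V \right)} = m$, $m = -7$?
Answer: $\frac{70191146615}{121575088} \approx 577.35$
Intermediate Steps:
$O{\left(F,V \right)} = -7$
$z{\left(c \right)} = c + c^{2} + c \left(-5 - 3 c\right)$ ($z{\left(c \right)} = \left(c^{2} + \left(-5 - 3 c\right) c\right) + c = \left(c^{2} + c \left(-5 - 3 c\right)\right) + c = c + c^{2} + c \left(-5 - 3 c\right)$)
$X{\left(N,D \right)} = 646 + D$ ($X{\left(N,D \right)} = D - \left(-2\right) 17 \left(2 + 17\right) = D - \left(-2\right) 17 \cdot 19 = D - -646 = D + 646 = 646 + D$)
$\frac{310082}{X{\left(- \frac{424}{O{\left(-5,-17 \right)}},-108 \right)}} + \frac{446307}{451952} = \frac{310082}{646 - 108} + \frac{446307}{451952} = \frac{310082}{538} + 446307 \cdot \frac{1}{451952} = 310082 \cdot \frac{1}{538} + \frac{446307}{451952} = \frac{155041}{269} + \frac{446307}{451952} = \frac{70191146615}{121575088}$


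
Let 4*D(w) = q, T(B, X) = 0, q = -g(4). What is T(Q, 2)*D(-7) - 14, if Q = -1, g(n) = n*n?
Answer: -14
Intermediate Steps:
g(n) = n**2
q = -16 (q = -1*4**2 = -1*16 = -16)
D(w) = -4 (D(w) = (1/4)*(-16) = -4)
T(Q, 2)*D(-7) - 14 = 0*(-4) - 14 = 0 - 14 = -14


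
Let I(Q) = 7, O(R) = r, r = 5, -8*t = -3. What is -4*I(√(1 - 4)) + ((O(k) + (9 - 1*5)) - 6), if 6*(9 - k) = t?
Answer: -25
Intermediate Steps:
t = 3/8 (t = -⅛*(-3) = 3/8 ≈ 0.37500)
k = 143/16 (k = 9 - ⅙*3/8 = 9 - 1/16 = 143/16 ≈ 8.9375)
O(R) = 5
-4*I(√(1 - 4)) + ((O(k) + (9 - 1*5)) - 6) = -4*7 + ((5 + (9 - 1*5)) - 6) = -28 + ((5 + (9 - 5)) - 6) = -28 + ((5 + 4) - 6) = -28 + (9 - 6) = -28 + 3 = -25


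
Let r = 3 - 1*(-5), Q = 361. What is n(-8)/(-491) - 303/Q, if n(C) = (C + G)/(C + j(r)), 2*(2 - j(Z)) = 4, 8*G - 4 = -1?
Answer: -9543493/11344064 ≈ -0.84128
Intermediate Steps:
G = 3/8 (G = ½ + (⅛)*(-1) = ½ - ⅛ = 3/8 ≈ 0.37500)
r = 8 (r = 3 + 5 = 8)
j(Z) = 0 (j(Z) = 2 - ½*4 = 2 - 2 = 0)
n(C) = (3/8 + C)/C (n(C) = (C + 3/8)/(C + 0) = (3/8 + C)/C)
n(-8)/(-491) - 303/Q = ((3/8 - 8)/(-8))/(-491) - 303/361 = -⅛*(-61/8)*(-1/491) - 303*1/361 = (61/64)*(-1/491) - 303/361 = -61/31424 - 303/361 = -9543493/11344064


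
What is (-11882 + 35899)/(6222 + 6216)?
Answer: 24017/12438 ≈ 1.9309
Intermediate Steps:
(-11882 + 35899)/(6222 + 6216) = 24017/12438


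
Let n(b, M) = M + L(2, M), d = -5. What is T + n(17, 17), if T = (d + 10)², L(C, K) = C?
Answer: 44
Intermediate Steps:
T = 25 (T = (-5 + 10)² = 5² = 25)
n(b, M) = 2 + M (n(b, M) = M + 2 = 2 + M)
T + n(17, 17) = 25 + (2 + 17) = 25 + 19 = 44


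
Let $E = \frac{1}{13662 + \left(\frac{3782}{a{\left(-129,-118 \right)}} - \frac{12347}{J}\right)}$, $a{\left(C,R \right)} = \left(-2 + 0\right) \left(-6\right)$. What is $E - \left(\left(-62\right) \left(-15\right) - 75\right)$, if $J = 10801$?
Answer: $- \frac{774399239949}{905730181} \approx -855.0$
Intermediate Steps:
$a{\left(C,R \right)} = 12$ ($a{\left(C,R \right)} = \left(-2\right) \left(-6\right) = 12$)
$E = \frac{64806}{905730181}$ ($E = \frac{1}{13662 + \left(\frac{3782}{12} - \frac{12347}{10801}\right)} = \frac{1}{13662 + \left(3782 \cdot \frac{1}{12} - \frac{12347}{10801}\right)} = \frac{1}{13662 + \left(\frac{1891}{6} - \frac{12347}{10801}\right)} = \frac{1}{13662 + \frac{20350609}{64806}} = \frac{1}{\frac{905730181}{64806}} = \frac{64806}{905730181} \approx 7.1551 \cdot 10^{-5}$)
$E - \left(\left(-62\right) \left(-15\right) - 75\right) = \frac{64806}{905730181} - \left(\left(-62\right) \left(-15\right) - 75\right) = \frac{64806}{905730181} - \left(930 - 75\right) = \frac{64806}{905730181} - 855 = - \frac{774399239949}{905730181}$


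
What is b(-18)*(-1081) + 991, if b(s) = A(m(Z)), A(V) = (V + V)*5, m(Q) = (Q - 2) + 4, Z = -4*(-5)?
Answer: -236829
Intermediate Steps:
Z = 20
m(Q) = 2 + Q (m(Q) = (-2 + Q) + 4 = 2 + Q)
A(V) = 10*V (A(V) = (2*V)*5 = 10*V)
b(s) = 220 (b(s) = 10*(2 + 20) = 10*22 = 220)
b(-18)*(-1081) + 991 = 220*(-1081) + 991 = -237820 + 991 = -236829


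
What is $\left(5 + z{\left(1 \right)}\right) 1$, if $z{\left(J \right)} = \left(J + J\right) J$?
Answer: $7$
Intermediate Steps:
$z{\left(J \right)} = 2 J^{2}$ ($z{\left(J \right)} = 2 J J = 2 J^{2}$)
$\left(5 + z{\left(1 \right)}\right) 1 = \left(5 + 2 \cdot 1^{2}\right) 1 = \left(5 + 2 \cdot 1\right) 1 = \left(5 + 2\right) 1 = 7 \cdot 1 = 7$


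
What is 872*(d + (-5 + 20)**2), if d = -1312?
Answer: -947864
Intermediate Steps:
872*(d + (-5 + 20)**2) = 872*(-1312 + (-5 + 20)**2) = 872*(-1312 + 15**2) = 872*(-1312 + 225) = 872*(-1087) = -947864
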